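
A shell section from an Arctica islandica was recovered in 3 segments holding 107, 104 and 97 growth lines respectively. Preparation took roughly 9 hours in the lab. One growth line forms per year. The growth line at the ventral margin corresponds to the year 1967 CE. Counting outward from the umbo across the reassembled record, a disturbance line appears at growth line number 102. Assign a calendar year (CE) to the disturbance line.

1761 CE

Total growth lines = 107 + 104 + 97 = 308.
308 − 102 = 206 growth lines lie beyond the disturbance line toward the ventral margin.
The growth line at the ventral margin is 1967 CE, so the disturbance line dates to 1967 − 206 = 1761 CE.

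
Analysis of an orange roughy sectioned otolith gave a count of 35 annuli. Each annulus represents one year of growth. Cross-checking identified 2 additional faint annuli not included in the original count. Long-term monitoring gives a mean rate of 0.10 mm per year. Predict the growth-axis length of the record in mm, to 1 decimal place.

After corrections the count is 35 + 2 = 37 annuli.
37 years at 0.10 mm/year gives 0.10 × 37 = 3.7 mm.

3.7 mm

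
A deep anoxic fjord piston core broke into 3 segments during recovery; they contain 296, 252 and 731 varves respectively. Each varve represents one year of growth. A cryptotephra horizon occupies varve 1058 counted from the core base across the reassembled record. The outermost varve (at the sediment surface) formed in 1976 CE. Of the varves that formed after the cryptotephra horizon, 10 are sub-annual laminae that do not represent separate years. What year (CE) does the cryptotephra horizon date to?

1765 CE

Total varves = 296 + 252 + 731 = 1279.
1279 − 1058 = 221 varves lie beyond the cryptotephra horizon toward the sediment surface.
Excluding 10 false varves: 221 − 10 = 211.
Counting back 211 years from 1976 CE places the cryptotephra horizon in 1976 − 211 = 1765 CE.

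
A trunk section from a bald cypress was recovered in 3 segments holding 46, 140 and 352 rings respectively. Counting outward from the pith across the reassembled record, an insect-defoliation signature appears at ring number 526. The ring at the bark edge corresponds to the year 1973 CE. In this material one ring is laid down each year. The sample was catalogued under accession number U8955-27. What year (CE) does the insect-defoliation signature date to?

1961 CE

Total rings = 46 + 140 + 352 = 538.
538 − 526 = 12 rings lie beyond the insect-defoliation signature toward the bark edge.
The ring at the bark edge is 1973 CE, so the insect-defoliation signature dates to 1973 − 12 = 1961 CE.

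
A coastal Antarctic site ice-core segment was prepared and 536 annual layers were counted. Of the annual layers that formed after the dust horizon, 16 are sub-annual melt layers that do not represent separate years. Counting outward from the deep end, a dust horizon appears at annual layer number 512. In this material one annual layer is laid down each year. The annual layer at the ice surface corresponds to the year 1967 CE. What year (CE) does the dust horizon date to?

1959 CE

536 − 512 = 24 annual layers lie beyond the dust horizon toward the ice surface.
Removing the 16 false annual layers leaves 24 − 16 = 8 true annual layers beyond the dust horizon.
The annual layer at the ice surface is 1967 CE, so the dust horizon dates to 1967 − 8 = 1959 CE.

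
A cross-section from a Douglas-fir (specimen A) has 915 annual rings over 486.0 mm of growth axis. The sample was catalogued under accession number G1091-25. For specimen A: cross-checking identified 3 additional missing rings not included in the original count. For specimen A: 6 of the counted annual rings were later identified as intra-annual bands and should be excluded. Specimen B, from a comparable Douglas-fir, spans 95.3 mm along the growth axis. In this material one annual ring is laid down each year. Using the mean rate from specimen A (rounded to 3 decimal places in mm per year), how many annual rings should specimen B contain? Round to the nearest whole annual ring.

179 annual rings

Specimen A: adjusted count: 915 − 6 + 3 = 912 annual rings.
A: Mean rate = 486.0 mm / 912 years ≈ 0.533 mm/year.
B spans 95.3 / 0.533 = 178.80 years ≈ 179 annual rings.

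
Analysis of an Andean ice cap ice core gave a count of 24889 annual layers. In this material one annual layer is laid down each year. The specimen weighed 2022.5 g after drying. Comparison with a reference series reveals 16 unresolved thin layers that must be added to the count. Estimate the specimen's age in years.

Correcting the raw count gives 24889 + 16 = 24905 true annual layers.
One annual layer per year makes the duration 24905 years.

24905 years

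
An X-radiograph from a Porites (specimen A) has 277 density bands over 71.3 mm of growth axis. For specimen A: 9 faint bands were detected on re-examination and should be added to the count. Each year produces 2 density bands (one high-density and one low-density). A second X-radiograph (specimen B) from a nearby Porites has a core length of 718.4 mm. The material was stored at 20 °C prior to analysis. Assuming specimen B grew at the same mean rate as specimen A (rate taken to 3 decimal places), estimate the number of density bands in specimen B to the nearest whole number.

Specimen A: correcting the raw count gives 277 + 9 = 286 true density bands.
Specimen A: with 2 density bands per year, 286 / 2 = 143 years.
A: 71.3 mm over 143 years gives 71.3 / 143 ≈ 0.499 mm/year.
B spans 718.4 / 0.499 = 1439.68 years; at 2 density bands per year that is 1439.68 × 2 ≈ 2879 density bands.

2879 density bands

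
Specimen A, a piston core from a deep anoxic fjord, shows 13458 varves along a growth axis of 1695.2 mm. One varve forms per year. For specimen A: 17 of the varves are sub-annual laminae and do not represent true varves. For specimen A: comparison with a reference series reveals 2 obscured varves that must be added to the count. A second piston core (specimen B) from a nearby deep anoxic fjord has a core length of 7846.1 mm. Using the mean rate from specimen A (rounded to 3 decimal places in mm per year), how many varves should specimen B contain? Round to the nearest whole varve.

Specimen A: adjusted count: 13458 − 17 + 2 = 13443 varves.
A: 1695.2 mm over 13443 years gives 1695.2 / 13443 ≈ 0.126 mm per year.
B spans 7846.1 / 0.126 = 62270.63 years ≈ 62271 varves.

62271 varves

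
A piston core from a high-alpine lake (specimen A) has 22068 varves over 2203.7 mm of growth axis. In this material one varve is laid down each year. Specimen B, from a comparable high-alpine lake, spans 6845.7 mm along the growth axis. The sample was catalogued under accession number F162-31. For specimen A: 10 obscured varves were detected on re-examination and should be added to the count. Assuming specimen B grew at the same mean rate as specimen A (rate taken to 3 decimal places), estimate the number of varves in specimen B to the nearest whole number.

68457 varves

Specimen A: after corrections the count is 22068 + 10 = 22078 varves.
A: 2203.7 mm over 22078 years gives 2203.7 / 22078 ≈ 0.100 mm per year.
For B, 6845.7 / 0.100 = 68457.00 years ≈ 68457 varves.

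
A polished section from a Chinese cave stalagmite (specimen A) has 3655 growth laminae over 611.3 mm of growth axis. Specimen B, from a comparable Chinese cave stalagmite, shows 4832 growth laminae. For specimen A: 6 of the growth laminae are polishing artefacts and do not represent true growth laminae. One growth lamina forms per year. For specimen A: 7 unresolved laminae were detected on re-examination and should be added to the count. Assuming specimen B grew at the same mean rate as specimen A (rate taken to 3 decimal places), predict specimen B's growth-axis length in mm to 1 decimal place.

Specimen A: true growth lamina count = 3655 − 6 + 7 = 3656.
A: 611.3 mm over 3656 years gives 611.3 / 3656 ≈ 0.167 mm per year.
For B, 0.167 mm/year × 4832 years = 806.9 mm.

806.9 mm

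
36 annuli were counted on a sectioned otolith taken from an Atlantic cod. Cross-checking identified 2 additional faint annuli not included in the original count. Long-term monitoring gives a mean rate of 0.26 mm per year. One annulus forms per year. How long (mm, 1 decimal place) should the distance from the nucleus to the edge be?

9.9 mm

Adjusted count: 36 + 2 = 38 annuli.
Length ≈ 0.26 × 38 = 9.9 mm.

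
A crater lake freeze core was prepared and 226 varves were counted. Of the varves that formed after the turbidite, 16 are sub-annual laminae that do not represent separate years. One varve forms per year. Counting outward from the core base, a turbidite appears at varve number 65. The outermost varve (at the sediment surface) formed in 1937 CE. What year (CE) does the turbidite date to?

1792 CE

Between varve 65 and the sediment surface there are 226 − 65 = 161 varves.
Excluding 16 false varves: 161 − 16 = 145.
Counting back 145 years from 1937 CE places the turbidite in 1937 − 145 = 1792 CE.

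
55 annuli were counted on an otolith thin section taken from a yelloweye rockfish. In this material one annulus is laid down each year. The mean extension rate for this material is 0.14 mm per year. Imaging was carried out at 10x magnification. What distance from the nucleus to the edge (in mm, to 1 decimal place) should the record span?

7.7 mm

55 years of growth are recorded.
55 years at 0.14 mm/year gives 0.14 × 55 = 7.7 mm.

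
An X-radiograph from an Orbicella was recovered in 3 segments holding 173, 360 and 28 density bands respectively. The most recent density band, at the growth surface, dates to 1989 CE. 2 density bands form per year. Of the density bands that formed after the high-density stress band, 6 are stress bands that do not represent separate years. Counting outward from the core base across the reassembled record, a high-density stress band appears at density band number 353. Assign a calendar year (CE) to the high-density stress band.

1888 CE

Total density bands = 173 + 360 + 28 = 561.
561 − 353 = 208 density bands lie beyond the high-density stress band toward the growth surface.
Excluding 6 false density bands: 208 − 6 = 202.
202 density bands at 2 per year is 202 / 2 = 101 years.
The density band at the growth surface is 1989 CE, so the high-density stress band dates to 1989 − 101 = 1888 CE.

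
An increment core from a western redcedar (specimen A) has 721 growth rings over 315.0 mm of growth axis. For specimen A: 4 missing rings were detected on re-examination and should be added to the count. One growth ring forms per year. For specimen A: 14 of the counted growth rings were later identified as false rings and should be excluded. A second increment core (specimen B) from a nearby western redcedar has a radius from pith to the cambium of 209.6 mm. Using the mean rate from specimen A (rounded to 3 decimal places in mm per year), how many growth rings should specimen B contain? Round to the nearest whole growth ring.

473 growth rings

Specimen A: correcting the raw count gives 721 − 14 + 4 = 711 true growth rings.
A: Extension rate ≈ 315.0 / 711 = 0.443 mm per year.
For B, 209.6 / 0.443 = 473.14 years ≈ 473 growth rings.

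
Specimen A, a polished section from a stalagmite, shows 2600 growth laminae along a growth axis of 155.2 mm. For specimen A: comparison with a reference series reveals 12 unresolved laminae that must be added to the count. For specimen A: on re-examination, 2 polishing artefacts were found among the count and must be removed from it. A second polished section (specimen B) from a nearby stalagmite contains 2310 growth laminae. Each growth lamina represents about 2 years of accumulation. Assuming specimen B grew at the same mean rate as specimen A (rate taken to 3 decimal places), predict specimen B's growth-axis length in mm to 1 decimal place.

138.6 mm

Specimen A: after corrections the count is 2600 − 2 + 12 = 2610 growth laminae.
Specimen A: 2610 growth laminae at 2 years each span 2610 × 2 = 5220 years.
A: Extension rate ≈ 155.2 / 5220 = 0.030 mm/yr.
Specimen B: at 2 years per growth lamina, 2310 × 2 = 4620 years. For B, 0.030 mm/year × 4620 years = 138.6 mm.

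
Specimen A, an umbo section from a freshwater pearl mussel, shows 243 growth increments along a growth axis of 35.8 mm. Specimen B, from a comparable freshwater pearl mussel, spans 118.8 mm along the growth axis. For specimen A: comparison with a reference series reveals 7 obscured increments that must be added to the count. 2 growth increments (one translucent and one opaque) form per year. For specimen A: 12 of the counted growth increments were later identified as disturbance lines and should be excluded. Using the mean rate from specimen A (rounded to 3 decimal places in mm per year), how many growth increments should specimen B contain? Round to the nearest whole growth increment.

Specimen A: true growth increment count = 243 − 12 + 7 = 238.
Specimen A: dividing by 2 growth increments per year: 238 / 2 = 119 years.
A: Mean rate = 35.8 mm / 119 years ≈ 0.301 mm per year.
B spans 118.8 / 0.301 = 394.68 years; at 2 growth increments per year that is 394.68 × 2 ≈ 789 growth increments.

789 growth increments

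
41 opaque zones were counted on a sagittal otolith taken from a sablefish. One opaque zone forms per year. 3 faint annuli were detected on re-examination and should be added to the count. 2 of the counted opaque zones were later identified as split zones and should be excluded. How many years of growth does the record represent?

42 yr

True opaque zone count = 41 − 2 + 3 = 42.
At one opaque zone per year, that is 42 years.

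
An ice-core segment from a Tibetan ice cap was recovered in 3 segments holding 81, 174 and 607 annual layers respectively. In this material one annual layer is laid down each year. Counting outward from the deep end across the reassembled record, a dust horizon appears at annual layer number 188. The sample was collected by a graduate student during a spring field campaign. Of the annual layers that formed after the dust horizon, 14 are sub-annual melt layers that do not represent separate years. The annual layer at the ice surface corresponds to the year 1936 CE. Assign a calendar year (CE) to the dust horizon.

1276 CE

Total annual layers = 81 + 174 + 607 = 862.
The dust horizon sits at annual layer 188 from the deep end, so 862 − 188 = 674 annual layers formed after it.
674 − 14 false = 660 true annual layers after the dust horizon.
Counting back 660 years from 1936 CE places the dust horizon in 1936 − 660 = 1276 CE.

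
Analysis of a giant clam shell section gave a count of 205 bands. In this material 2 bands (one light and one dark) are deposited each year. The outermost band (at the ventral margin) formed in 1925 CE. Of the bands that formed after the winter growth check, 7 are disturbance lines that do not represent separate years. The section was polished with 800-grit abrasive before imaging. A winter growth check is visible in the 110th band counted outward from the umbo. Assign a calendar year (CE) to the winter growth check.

1881 CE

205 − 110 = 95 bands lie beyond the winter growth check toward the ventral margin.
Removing the 7 false bands leaves 95 − 7 = 88 true bands beyond the winter growth check.
Dividing by 2 bands per year: 88 / 2 = 44 years.
Counting back 44 years from 1925 CE places the winter growth check in 1925 − 44 = 1881 CE.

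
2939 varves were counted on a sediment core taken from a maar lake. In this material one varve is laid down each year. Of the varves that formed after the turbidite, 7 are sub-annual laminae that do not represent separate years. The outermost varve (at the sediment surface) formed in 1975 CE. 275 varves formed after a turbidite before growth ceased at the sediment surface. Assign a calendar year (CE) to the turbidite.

1707 CE

275 varves formed after the turbidite.
275 − 7 false = 268 true varves after the turbidite.
1975 − 268 = 1707 CE.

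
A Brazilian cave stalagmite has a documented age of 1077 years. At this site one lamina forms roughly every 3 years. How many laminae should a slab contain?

359 laminae

Expected laminae: 1077 / 3 = 359.
So 359 laminae should be present.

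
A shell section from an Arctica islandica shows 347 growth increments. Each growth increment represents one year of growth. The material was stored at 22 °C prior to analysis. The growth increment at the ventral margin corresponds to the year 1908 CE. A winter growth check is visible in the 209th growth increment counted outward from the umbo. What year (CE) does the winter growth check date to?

Between growth increment 209 and the ventral margin there are 347 − 209 = 138 growth increments.
1908 − 138 = 1770 CE.

1770 CE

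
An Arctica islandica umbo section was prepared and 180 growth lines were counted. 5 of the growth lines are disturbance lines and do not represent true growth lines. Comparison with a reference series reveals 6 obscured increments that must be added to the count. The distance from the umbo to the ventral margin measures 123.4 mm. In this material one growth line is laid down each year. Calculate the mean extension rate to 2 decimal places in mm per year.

Adjusted count: 180 − 5 + 6 = 181 growth lines.
Mean rate = 123.4 mm / 181 years ≈ 0.68 mm per year.

0.68 mm per year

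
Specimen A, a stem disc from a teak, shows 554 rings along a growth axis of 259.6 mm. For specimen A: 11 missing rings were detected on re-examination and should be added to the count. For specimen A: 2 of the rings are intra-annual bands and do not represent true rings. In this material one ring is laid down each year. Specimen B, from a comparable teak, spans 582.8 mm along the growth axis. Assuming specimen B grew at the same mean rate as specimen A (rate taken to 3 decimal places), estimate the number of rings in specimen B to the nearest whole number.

Specimen A: true ring count = 554 − 2 + 11 = 563.
A: 259.6 mm over 563 years gives 259.6 / 563 ≈ 0.461 mm/year.
B spans 582.8 / 0.461 = 1264.21 years ≈ 1264 rings.

1264 rings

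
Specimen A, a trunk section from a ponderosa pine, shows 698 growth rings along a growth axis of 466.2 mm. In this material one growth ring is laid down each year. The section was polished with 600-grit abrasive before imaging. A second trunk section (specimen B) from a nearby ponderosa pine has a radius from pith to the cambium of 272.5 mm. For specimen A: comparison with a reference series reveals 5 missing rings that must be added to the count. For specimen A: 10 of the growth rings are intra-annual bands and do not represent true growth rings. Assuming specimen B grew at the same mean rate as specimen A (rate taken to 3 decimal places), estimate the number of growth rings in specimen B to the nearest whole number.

405 growth rings

Specimen A: adjusted count: 698 − 10 + 5 = 693 growth rings.
A: 466.2 mm over 693 years gives 466.2 / 693 ≈ 0.673 mm/year.
For B, 272.5 / 0.673 = 404.90 years ≈ 405 growth rings.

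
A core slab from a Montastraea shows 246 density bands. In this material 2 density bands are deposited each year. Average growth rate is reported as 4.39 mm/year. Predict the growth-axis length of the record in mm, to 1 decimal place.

540.0 mm

Dividing by 2 density bands per year: 246 / 2 = 123 years.
Length ≈ 4.39 × 123 = 540.0 mm.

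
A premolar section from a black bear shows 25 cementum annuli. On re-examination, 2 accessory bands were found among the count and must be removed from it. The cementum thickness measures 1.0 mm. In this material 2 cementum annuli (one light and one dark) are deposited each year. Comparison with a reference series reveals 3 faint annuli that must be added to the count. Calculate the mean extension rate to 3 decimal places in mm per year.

0.077 mm per year

Correcting the raw count gives 25 − 2 + 3 = 26 true cementum annuli.
Dividing by 2 cementum annuli per year: 26 / 2 = 13 years.
1.0 mm over 13 years gives 1.0 / 13 ≈ 0.077 mm per year.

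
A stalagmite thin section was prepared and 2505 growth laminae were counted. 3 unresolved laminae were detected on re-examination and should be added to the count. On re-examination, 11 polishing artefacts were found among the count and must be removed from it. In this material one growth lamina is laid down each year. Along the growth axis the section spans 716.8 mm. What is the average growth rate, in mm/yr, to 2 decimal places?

0.29 mm/yr

After corrections the count is 2505 − 11 + 3 = 2497 growth laminae.
Mean rate = 716.8 mm / 2497 years ≈ 0.29 mm/yr.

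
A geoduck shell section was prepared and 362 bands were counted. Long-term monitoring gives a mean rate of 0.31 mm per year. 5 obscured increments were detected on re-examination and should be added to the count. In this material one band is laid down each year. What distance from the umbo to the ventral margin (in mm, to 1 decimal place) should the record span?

113.8 mm

True band count = 362 + 5 = 367.
Predicted length = 0.31 mm/year × 367 years = 113.8 mm.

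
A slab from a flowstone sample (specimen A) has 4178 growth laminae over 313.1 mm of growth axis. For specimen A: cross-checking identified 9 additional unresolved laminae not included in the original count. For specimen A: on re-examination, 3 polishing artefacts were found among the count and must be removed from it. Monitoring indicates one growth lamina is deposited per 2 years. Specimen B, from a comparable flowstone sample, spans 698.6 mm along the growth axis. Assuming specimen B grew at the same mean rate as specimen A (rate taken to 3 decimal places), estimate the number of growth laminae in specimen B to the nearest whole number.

Specimen A: after corrections the count is 4178 − 3 + 9 = 4184 growth laminae.
Specimen A: multiplying by 2 years per growth lamina: 4184 × 2 = 8368 years.
A: Extension rate ≈ 313.1 / 8368 = 0.037 mm/yr.
For B, 698.6 / 0.037 = 18881.08 years; at 2 years per growth lamina that is 18881.08 / 2 ≈ 9441 growth laminae.

9441 growth laminae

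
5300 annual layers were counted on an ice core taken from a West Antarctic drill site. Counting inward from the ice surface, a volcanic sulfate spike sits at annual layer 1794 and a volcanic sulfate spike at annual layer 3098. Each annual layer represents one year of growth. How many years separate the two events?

1304 years

Separation: 3098 − 1794 = 1304 annual layers.
One annual layer per year makes the interval 1304 years.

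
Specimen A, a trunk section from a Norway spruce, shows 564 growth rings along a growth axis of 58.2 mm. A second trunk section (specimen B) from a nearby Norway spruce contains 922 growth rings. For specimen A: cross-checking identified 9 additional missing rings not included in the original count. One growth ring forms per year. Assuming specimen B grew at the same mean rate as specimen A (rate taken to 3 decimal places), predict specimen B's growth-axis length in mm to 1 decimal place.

Specimen A: after corrections the count is 564 + 9 = 573 growth rings.
A: Extension rate ≈ 58.2 / 573 = 0.102 mm/year.
B's length ≈ 0.102 × 922 = 94.0 mm.

94.0 mm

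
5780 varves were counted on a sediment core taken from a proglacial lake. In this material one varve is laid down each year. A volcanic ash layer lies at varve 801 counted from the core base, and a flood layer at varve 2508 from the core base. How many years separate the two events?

1707 yr

Separation: 2508 − 801 = 1707 varves.
One varve per year makes the interval 1707 years.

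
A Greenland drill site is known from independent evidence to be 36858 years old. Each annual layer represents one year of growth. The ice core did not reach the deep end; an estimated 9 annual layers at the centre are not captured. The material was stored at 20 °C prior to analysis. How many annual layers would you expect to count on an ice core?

Expected annual layers over 36858 years: 36858.
Subtracting the 9 annual layers not captured gives 36858 − 9 = 36849 annual layers in the record.

36849 annual layers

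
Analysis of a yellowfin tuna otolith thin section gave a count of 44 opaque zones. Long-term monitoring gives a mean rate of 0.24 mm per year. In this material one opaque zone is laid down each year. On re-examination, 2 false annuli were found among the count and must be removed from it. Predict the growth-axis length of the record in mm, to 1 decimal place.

After corrections the count is 44 − 2 = 42 opaque zones.
Length ≈ 0.24 × 42 = 10.1 mm.

10.1 mm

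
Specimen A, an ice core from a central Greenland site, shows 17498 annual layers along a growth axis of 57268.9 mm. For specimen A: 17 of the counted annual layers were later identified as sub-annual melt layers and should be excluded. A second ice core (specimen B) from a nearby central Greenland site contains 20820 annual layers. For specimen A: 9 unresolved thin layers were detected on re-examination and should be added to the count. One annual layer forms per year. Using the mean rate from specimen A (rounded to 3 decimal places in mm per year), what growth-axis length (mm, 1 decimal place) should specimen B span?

Specimen A: correcting the raw count gives 17498 − 17 + 9 = 17490 true annual layers.
A: Extension rate ≈ 57268.9 / 17490 = 3.274 mm/year.
For B, 3.274 mm/year × 20820 years = 68164.7 mm.

68164.7 mm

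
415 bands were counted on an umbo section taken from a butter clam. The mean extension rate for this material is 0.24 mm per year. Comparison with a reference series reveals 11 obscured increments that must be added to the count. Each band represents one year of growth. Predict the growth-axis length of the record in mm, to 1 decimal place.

102.2 mm

Adjusted count: 415 + 11 = 426 bands.
Predicted length = 0.24 mm/year × 426 years = 102.2 mm.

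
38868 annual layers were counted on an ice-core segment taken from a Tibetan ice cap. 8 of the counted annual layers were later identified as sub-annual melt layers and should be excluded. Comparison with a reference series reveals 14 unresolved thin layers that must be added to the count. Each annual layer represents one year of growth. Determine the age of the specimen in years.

38874 years

Adjusted count: 38868 − 8 + 14 = 38874 annual layers.
At one annual layer per year, that is 38874 years.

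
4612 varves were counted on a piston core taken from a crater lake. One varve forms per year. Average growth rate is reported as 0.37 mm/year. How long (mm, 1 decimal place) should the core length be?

1706.4 mm

4612 years of growth are recorded.
4612 years at 0.37 mm/year gives 0.37 × 4612 = 1706.4 mm.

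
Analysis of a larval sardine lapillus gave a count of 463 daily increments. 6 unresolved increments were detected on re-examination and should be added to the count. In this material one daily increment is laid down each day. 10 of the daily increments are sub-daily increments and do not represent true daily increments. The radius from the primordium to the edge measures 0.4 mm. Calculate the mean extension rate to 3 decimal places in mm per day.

0.001 mm per day

Correcting the raw count gives 463 − 10 + 6 = 459 true daily increments.
Mean rate = 0.4 mm / 459 days ≈ 0.001 mm per day.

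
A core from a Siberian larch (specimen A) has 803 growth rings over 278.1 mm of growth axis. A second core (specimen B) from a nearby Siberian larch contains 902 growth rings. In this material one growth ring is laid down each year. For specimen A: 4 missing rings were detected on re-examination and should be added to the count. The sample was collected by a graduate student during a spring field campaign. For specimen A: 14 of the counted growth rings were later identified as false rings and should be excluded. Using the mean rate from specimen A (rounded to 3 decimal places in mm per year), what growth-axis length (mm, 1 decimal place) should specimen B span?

316.6 mm

Specimen A: after corrections the count is 803 − 14 + 4 = 793 growth rings.
A: 278.1 mm over 793 years gives 278.1 / 793 ≈ 0.351 mm/yr.
For B, 0.351 mm/year × 902 years = 316.6 mm.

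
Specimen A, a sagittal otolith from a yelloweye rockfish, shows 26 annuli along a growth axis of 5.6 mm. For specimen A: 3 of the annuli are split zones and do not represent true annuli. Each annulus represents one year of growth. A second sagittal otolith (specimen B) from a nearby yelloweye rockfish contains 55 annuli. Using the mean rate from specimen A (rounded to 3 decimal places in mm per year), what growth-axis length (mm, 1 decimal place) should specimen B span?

13.4 mm

Specimen A: adjusted count: 26 − 3 = 23 annuli.
A: Mean rate = 5.6 mm / 23 years ≈ 0.243 mm/yr.
B's length ≈ 0.243 × 55 = 13.4 mm.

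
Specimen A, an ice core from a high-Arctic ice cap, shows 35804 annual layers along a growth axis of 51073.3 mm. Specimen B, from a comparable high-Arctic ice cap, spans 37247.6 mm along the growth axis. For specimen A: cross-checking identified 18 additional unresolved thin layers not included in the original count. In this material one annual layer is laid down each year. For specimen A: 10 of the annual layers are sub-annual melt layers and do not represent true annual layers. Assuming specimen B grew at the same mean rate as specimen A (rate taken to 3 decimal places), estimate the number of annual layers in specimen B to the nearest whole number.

Specimen A: adjusted count: 35804 − 10 + 18 = 35812 annual layers.
A: 51073.3 mm over 35812 years gives 51073.3 / 35812 ≈ 1.426 mm per year.
B spans 37247.6 / 1.426 = 26120.34 years ≈ 26120 annual layers.

26120 annual layers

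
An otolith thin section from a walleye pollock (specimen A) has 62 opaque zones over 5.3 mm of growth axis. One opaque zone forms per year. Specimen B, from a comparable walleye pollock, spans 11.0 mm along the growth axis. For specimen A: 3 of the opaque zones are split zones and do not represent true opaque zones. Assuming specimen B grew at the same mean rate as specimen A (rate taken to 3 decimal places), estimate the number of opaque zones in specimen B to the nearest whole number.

122 opaque zones

Specimen A: correcting the raw count gives 62 − 3 = 59 true opaque zones.
A: 5.3 mm over 59 years gives 5.3 / 59 ≈ 0.090 mm/year.
For B, 11.0 / 0.090 = 122.22 years ≈ 122 opaque zones.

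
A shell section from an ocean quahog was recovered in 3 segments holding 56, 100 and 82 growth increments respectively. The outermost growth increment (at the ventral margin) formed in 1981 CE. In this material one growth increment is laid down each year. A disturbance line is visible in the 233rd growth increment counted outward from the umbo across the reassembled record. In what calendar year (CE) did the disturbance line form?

1976 CE

Total growth increments = 56 + 100 + 82 = 238.
The disturbance line sits at growth increment 233 from the umbo, so 238 − 233 = 5 growth increments formed after it.
1981 − 5 = 1976 CE.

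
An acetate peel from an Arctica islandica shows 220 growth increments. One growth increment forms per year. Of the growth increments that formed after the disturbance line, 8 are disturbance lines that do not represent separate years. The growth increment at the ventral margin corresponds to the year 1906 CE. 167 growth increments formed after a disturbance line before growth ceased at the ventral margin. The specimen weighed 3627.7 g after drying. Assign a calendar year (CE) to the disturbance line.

1747 CE

167 growth increments formed after the disturbance line.
Excluding 8 false growth increments: 167 − 8 = 159.
The growth increment at the ventral margin is 1906 CE, so the disturbance line dates to 1906 − 159 = 1747 CE.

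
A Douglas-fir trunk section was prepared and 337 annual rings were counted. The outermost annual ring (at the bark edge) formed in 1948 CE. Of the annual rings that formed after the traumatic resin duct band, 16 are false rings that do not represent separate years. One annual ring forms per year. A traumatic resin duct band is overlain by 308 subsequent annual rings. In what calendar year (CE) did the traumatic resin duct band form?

1656 CE

308 annual rings formed after the traumatic resin duct band.
Removing the 16 false annual rings leaves 308 − 16 = 292 true annual rings beyond the traumatic resin duct band.
Counting back 292 years from 1948 CE places the traumatic resin duct band in 1948 − 292 = 1656 CE.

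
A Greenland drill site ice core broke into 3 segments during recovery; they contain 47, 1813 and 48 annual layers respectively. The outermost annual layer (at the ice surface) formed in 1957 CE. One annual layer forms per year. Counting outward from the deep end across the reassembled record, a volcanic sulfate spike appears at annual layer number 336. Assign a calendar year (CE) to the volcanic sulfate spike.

Total annual layers = 47 + 1813 + 48 = 1908.
1908 − 336 = 1572 annual layers lie beyond the volcanic sulfate spike toward the ice surface.
The annual layer at the ice surface is 1957 CE, so the volcanic sulfate spike dates to 1957 − 1572 = 385 CE.

385 CE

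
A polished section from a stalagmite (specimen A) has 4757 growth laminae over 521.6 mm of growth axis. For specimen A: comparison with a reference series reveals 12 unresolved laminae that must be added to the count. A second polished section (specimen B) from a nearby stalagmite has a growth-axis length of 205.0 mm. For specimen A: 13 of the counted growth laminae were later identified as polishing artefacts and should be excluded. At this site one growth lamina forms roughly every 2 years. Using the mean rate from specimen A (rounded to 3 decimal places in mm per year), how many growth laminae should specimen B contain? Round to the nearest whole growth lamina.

Specimen A: true growth lamina count = 4757 − 13 + 12 = 4756.
Specimen A: 4756 growth laminae at 2 years each span 4756 × 2 = 9512 years.
A: 521.6 mm over 9512 years gives 521.6 / 9512 ≈ 0.055 mm/yr.
For B, 205.0 / 0.055 = 3727.27 years; at 2 years per growth lamina that is 3727.27 / 2 ≈ 1864 growth laminae.

1864 growth laminae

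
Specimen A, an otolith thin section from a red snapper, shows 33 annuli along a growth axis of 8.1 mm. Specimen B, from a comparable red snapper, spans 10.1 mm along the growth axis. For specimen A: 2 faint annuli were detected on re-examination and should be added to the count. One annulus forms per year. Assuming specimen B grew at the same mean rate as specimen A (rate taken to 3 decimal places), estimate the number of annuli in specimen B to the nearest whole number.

Specimen A: adjusted count: 33 + 2 = 35 annuli.
A: Mean rate = 8.1 mm / 35 years ≈ 0.231 mm/year.
Specimen B: 10.1 mm / 0.231 mm per year = 43.72 years ≈ 44 annuli.

44 annuli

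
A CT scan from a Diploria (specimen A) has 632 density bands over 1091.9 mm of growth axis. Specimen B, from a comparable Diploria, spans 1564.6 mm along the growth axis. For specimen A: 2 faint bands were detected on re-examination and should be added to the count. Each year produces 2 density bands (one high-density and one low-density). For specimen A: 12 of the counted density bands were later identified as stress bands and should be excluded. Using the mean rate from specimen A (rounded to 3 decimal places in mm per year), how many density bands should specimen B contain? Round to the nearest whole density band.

Specimen A: correcting the raw count gives 632 − 12 + 2 = 622 true density bands.
Specimen A: dividing by 2 density bands per year: 622 / 2 = 311 years.
A: 1091.9 mm over 311 years gives 1091.9 / 311 ≈ 3.511 mm/year.
B spans 1564.6 / 3.511 = 445.63 years; at 2 density bands per year that is 445.63 × 2 ≈ 891 density bands.

891 density bands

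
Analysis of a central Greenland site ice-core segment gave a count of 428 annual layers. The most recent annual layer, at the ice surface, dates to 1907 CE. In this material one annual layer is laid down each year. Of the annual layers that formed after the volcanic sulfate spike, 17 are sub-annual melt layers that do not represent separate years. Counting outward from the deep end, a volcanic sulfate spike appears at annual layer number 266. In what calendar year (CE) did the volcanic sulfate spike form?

1762 CE

428 − 266 = 162 annual layers lie beyond the volcanic sulfate spike toward the ice surface.
Excluding 17 false annual layers: 162 − 17 = 145.
The annual layer at the ice surface is 1907 CE, so the volcanic sulfate spike dates to 1907 − 145 = 1762 CE.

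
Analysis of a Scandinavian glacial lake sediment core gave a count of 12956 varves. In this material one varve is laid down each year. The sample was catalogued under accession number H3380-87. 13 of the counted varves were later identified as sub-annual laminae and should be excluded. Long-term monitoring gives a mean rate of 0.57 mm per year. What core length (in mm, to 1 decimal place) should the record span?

After corrections the count is 12956 − 13 = 12943 varves.
Predicted length = 0.57 mm/year × 12943 years = 7377.5 mm.

7377.5 mm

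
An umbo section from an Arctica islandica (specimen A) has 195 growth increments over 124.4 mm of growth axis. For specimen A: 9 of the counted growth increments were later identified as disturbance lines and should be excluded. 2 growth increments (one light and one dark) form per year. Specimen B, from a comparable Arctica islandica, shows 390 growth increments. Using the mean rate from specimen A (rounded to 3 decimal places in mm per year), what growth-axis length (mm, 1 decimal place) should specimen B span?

260.9 mm

Specimen A: correcting the raw count gives 195 − 9 = 186 true growth increments.
Specimen A: 186 growth increments at 2 per year is 186 / 2 = 93 years.
A: Mean rate = 124.4 mm / 93 years ≈ 1.338 mm/year.
Specimen B: with 2 growth increments per year, 390 / 2 = 195 years. B's length ≈ 1.338 × 195 = 260.9 mm.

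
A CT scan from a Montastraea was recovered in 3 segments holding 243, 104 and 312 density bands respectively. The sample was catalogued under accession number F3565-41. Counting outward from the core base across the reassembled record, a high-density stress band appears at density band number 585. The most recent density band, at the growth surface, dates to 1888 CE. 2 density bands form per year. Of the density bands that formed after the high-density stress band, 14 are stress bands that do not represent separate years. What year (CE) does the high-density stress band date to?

Total density bands = 243 + 104 + 312 = 659.
659 − 585 = 74 density bands lie beyond the high-density stress band toward the growth surface.
Excluding 14 false density bands: 74 − 14 = 60.
60 density bands at 2 per year is 60 / 2 = 30 years.
Counting back 30 years from 1888 CE places the high-density stress band in 1888 − 30 = 1858 CE.

1858 CE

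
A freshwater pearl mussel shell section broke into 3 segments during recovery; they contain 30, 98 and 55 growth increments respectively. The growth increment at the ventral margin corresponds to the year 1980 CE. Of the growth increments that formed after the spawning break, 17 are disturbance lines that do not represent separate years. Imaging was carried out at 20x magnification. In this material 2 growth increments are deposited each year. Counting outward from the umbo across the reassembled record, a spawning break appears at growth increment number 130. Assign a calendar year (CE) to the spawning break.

1962 CE

Total growth increments = 30 + 98 + 55 = 183.
183 − 130 = 53 growth increments lie beyond the spawning break toward the ventral margin.
Excluding 17 false growth increments: 53 − 17 = 36.
Dividing by 2 growth increments per year: 36 / 2 = 18 years.
Counting back 18 years from 1980 CE places the spawning break in 1980 − 18 = 1962 CE.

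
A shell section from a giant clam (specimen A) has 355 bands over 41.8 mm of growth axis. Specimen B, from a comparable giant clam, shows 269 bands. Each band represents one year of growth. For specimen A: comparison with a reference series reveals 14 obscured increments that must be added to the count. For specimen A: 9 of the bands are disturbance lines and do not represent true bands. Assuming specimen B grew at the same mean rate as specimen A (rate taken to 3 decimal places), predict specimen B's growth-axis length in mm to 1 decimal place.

31.2 mm

Specimen A: after corrections the count is 355 − 9 + 14 = 360 bands.
A: 41.8 mm over 360 years gives 41.8 / 360 ≈ 0.116 mm/year.
Length of B = 0.116 × 269 = 31.2 mm.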